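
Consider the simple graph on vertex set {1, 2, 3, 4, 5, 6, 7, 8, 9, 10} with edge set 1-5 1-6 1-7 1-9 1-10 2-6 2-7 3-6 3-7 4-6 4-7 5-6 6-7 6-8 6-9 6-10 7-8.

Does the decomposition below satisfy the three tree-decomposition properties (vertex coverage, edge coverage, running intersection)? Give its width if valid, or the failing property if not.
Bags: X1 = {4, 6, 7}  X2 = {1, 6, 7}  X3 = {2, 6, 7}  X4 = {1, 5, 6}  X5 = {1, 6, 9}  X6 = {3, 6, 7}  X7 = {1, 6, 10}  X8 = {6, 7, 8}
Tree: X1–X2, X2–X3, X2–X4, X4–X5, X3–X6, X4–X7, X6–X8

Yes; width 2.

Checking the three conditions: (i) the bags cover all of {1, 2, 3, 4, 5, 6, 7, 8, 9, 10}; (ii) for each edge, some bag contains both endpoints; (iii) the bags containing any fixed vertex form a subtree. All hold, so the decomposition is valid with width 3 − 1 = 2.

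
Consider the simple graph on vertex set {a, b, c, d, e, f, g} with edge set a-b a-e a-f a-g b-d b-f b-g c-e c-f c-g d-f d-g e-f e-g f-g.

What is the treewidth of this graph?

A width-3 tree decomposition is:
Bags: B1 = {a, e, f, g}  B2 = {c, e, f, g}  B3 = {a, b, f, g}  B4 = {b, d, f, g}
Tree: B1–B2, B1–B3, B3–B4
Each bag holds 4 vertices, so the decomposition has width 3, which upper-bounds the treewidth. Conversely, {c, e, f, g} is a clique of size 4, and the vertices of any clique must share a bag in every tree decomposition; so some bag has ≥ 4 vertices and tw(G) ≥ 3. Therefore the treewidth is 3.

3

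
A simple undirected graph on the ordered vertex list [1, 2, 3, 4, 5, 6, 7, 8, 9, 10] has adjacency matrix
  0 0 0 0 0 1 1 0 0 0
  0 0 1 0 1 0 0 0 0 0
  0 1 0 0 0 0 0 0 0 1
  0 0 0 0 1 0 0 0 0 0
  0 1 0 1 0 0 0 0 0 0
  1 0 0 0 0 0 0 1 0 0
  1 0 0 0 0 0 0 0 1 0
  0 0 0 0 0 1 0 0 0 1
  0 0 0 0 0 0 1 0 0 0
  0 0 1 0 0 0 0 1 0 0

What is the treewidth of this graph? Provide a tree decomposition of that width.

Treewidth 1.
Bags: B1 = {4, 5}  B2 = {2, 5}  B3 = {2, 3}  B4 = {3, 10}  B5 = {8, 10}  B6 = {6, 8}  B7 = {1, 6}  B8 = {1, 7}  B9 = {7, 9}
Tree: B1–B2, B2–B3, B3–B4, B4–B5, B5–B6, B6–B7, B7–B8, B8–B9

The largest bag has 2 vertices, giving width 1; this decomposition certifies tw(G) ≤ 1. Any graph with an edge has treewidth ≥ 1, and G has the edge 4–5. Therefore the treewidth is 1.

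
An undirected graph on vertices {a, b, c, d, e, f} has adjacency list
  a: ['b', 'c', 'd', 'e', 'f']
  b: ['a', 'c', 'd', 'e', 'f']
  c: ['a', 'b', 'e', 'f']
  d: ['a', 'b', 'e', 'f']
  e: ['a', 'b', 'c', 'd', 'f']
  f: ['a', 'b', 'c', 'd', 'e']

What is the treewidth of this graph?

4

A width-4 tree decomposition is:
Bags: B1 = {a, b, d, e, f}  B2 = {a, b, c, e, f}
Tree: B1–B2
Each bag holds 5 vertices, so the decomposition has width 4, which upper-bounds the treewidth. On the other hand G contains the 5-clique {a, b, d, e, f}. A clique must lie in a single bag of any decomposition, so no decomposition can have width below 4. Therefore the treewidth is 4.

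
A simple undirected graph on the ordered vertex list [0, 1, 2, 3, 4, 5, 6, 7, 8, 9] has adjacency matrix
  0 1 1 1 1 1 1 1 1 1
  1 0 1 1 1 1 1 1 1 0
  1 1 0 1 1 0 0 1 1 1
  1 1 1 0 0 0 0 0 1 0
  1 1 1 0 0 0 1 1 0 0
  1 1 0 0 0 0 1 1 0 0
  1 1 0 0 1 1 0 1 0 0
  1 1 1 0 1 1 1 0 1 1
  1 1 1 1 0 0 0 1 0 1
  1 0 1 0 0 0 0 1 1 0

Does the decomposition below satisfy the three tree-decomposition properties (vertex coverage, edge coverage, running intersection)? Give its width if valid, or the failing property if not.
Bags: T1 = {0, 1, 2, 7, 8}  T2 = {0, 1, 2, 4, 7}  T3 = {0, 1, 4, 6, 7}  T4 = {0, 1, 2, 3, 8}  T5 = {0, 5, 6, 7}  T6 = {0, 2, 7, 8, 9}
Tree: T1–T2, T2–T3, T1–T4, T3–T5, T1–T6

No — edge (1,5) lies in no bag.

A tree decomposition must satisfy three properties: every vertex lies in some bag; for every edge, both endpoints lie together in some bag; and for every vertex, the bags containing it form a connected subtree. Here edge (1,5) lies in no bag, so the decomposition is invalid.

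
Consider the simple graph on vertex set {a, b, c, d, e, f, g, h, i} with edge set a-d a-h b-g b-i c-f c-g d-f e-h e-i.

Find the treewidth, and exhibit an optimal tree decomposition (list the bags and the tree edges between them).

Every bag has size at most 3, so the width is 3 − 1 = 2 and tw(G) ≤ 2. Since d–f–c–g–b–i–e–h–a–d is a cycle in G, G is not acyclic. Forests are exactly the graphs of treewidth ≤ 1, so tw(G) ≥ 2. Hence tw(G) = 2 exactly.

Treewidth 2.
Bags: B1 = {c, d, f}  B2 = {c, d, g}  B3 = {b, d, g}  B4 = {b, d, i}  B5 = {d, e, i}  B6 = {d, e, h}  B7 = {a, d, h}
Tree: B1–B2, B2–B3, B3–B4, B4–B5, B5–B6, B6–B7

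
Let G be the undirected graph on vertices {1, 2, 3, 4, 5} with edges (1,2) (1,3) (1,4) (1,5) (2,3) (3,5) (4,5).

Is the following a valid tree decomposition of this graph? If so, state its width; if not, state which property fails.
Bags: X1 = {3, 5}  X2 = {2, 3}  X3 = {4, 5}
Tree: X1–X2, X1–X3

A tree decomposition must satisfy three properties: every vertex lies in some bag; for every edge, both endpoints lie together in some bag; and for every vertex, the bags containing it form a connected subtree. Here vertex 1 appears in no bag, so the decomposition is invalid.

No — vertex 1 appears in no bag.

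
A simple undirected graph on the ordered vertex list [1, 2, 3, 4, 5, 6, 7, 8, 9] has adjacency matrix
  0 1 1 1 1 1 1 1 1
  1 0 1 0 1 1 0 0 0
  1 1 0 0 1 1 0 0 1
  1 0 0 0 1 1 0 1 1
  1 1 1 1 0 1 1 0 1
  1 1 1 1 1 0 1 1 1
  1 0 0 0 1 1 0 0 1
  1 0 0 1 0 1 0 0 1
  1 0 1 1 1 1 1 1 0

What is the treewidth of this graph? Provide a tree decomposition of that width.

Treewidth 4.
One optimal decomposition is:
Bags: B1 = {1, 2, 3, 5, 6}  B2 = {1, 3, 5, 6, 9}  B3 = {1, 4, 5, 6, 9}  B4 = {1, 5, 6, 7, 9}  B5 = {1, 4, 6, 8, 9}
Tree: B1–B2, B2–B3, B3–B4, B3–B5

Each bag holds 5 vertices, so the decomposition has width 4, which upper-bounds the treewidth. For the lower bound, the 5 vertices {1, 4, 6, 8, 9} are pairwise adjacent, and any tree decomposition puts a clique entirely inside one bag — forcing width ≥ 4. Combining the bounds, tw(G) = 4.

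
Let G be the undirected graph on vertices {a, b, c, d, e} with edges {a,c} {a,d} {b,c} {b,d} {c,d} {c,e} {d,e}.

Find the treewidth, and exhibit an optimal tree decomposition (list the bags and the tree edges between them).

Treewidth 2.
Bags: B1 = {c, d, e}  B2 = {b, c, d}  B3 = {a, c, d}
Tree: B1–B2, B1–B3

The largest bag has 3 vertices, giving width 2; this decomposition certifies tw(G) ≤ 2. Conversely, {c, d, e} is a clique of size 3, and the vertices of any clique must share a bag in every tree decomposition; so some bag has ≥ 3 vertices and tw(G) ≥ 2. Hence tw(G) = 2 exactly.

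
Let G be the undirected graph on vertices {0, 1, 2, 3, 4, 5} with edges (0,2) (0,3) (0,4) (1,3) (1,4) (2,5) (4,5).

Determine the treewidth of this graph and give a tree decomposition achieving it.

Treewidth 2.
One such decomposition:
Bags: B1 = {0, 2, 5}  B2 = {0, 4, 5}  B3 = {0, 3, 4}  B4 = {1, 3, 4}
Tree: B1–B2, B2–B3, B3–B4

The largest bag has 3 vertices, giving width 2; this decomposition certifies tw(G) ≤ 2. Since 2–5–4–0–2 is a cycle in G, G is not acyclic. Forests are exactly the graphs of treewidth ≤ 1, so tw(G) ≥ 2. The upper and lower bounds meet at 2, so that is the treewidth.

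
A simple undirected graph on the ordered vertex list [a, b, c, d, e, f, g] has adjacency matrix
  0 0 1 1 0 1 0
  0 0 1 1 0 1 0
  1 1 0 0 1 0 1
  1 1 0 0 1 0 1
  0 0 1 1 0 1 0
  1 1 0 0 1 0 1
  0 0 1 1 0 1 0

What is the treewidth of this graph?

A width-3 tree decomposition is:
Bags: B1 = {b, c, d, f}  B2 = {c, d, f, g}  B3 = {a, c, d, f}  B4 = {c, d, e, f}
Tree: B1–B2, B2–B3, B3–B4
Every bag has size at most 4, so the width is 4 − 1 = 3 and tw(G) ≤ 3. For the lower bound: the 4 vertex sets {b,d}, {c,g}, {f}, {a} are disjoint, each induces a connected subgraph, and every pair is joined by at least one edge of G. Contracting each set to a single vertex therefore yields K_{4} as a minor, and since treewidth is minor-monotone, tw(G) ≥ tw(K_{4}) = 3. The upper and lower bounds meet at 3, so that is the treewidth.

3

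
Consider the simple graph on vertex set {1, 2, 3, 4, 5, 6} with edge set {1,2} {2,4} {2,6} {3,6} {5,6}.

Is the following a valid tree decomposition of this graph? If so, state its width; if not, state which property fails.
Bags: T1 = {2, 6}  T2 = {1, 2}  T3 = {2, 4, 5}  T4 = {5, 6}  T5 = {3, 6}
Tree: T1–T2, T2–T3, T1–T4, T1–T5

A tree decomposition must satisfy three properties: every vertex lies in some bag; for every edge, both endpoints lie together in some bag; and for every vertex, the bags containing it form a connected subtree. Here bags containing vertex 5 are not connected in the tree, so the decomposition is invalid.

No — bags containing vertex 5 are not connected in the tree.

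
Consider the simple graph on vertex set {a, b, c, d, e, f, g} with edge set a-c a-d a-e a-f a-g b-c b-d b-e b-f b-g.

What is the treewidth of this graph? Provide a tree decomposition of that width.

Treewidth 2.
One optimal decomposition is:
Bags: B1 = {a, b, d}  B2 = {a, b, g}  B3 = {a, b, f}  B4 = {a, b, c}  B5 = {a, b, e}
Tree: B1–B2, B2–B3, B3–B4, B4–B5

Each bag holds 3 vertices, so the decomposition has width 2, which upper-bounds the treewidth. The edges a–d–b–g–a form a cycle, so G is not a tree and its treewidth is at least 2. Combining the bounds, tw(G) = 2.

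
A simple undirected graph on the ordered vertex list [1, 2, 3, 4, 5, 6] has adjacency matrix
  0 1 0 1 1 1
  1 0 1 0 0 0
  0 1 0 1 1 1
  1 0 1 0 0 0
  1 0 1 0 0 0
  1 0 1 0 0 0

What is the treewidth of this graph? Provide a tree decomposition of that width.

Treewidth 2.
One such decomposition:
Bags: B1 = {1, 3, 6}  B2 = {1, 2, 3}  B3 = {1, 3, 5}  B4 = {1, 3, 4}
Tree: B1–B2, B2–B3, B3–B4

Every bag has size at most 3, so the width is 3 − 1 = 2 and tw(G) ≤ 2. The edges 6–1–2–3–6 form a cycle, so G is not a tree and its treewidth is at least 2. The upper and lower bounds meet at 2, so that is the treewidth.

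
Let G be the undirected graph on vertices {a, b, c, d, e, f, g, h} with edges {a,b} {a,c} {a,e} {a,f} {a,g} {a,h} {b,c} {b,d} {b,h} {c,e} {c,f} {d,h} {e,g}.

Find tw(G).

2

A width-2 tree decomposition is:
Bags: B1 = {a, c, f}  B2 = {a, b, c}  B3 = {a, b, h}  B4 = {b, d, h}  B5 = {a, c, e}  B6 = {a, e, g}
Tree: B1–B2, B2–B3, B3–B4, B1–B5, B5–B6
The largest bag has 3 vertices, giving width 2; this decomposition certifies tw(G) ≤ 2. Conversely, {b, d, h} is a clique of size 3, and the vertices of any clique must share a bag in every tree decomposition; so some bag has ≥ 3 vertices and tw(G) ≥ 2. Hence tw(G) = 2 exactly.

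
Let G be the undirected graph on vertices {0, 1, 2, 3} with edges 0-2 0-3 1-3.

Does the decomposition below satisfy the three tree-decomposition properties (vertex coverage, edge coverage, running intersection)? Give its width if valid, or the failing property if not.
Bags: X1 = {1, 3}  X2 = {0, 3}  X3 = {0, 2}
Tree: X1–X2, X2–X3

Every vertex of G appears in some bag (union = {0, 1, 2, 3}); every edge is covered by a bag; and for each vertex v the set of bags containing v is connected in the bag tree. The decomposition is therefore valid. The largest bag has 2 vertices, so the width is 1.

Yes; width 1.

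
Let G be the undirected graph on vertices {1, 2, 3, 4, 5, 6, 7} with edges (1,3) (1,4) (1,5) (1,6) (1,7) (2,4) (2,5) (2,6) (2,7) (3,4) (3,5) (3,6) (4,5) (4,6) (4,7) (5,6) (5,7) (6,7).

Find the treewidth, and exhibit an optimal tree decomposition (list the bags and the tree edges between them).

Treewidth 4.
One optimal decomposition is:
Bags: B1 = {1, 4, 5, 6, 7}  B2 = {1, 3, 4, 5, 6}  B3 = {2, 4, 5, 6, 7}
Tree: B1–B2, B1–B3

Each bag holds 5 vertices, so the decomposition has width 4, which upper-bounds the treewidth. On the other hand G contains the 5-clique {1, 3, 4, 5, 6}. A clique must lie in a single bag of any decomposition, so no decomposition can have width below 4. The upper and lower bounds meet at 4, so that is the treewidth.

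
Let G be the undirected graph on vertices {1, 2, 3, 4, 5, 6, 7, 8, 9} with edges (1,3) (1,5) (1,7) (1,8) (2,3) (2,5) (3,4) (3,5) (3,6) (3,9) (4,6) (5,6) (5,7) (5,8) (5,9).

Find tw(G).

A width-2 tree decomposition is:
Bags: B1 = {3, 5, 9}  B2 = {3, 5, 6}  B3 = {1, 3, 5}  B4 = {1, 5, 8}  B5 = {1, 5, 7}  B6 = {2, 3, 5}  B7 = {3, 4, 6}
Tree: B1–B2, B1–B3, B3–B4, B4–B5, B2–B6, B2–B7
The largest bag has 3 vertices, giving width 2; this decomposition certifies tw(G) ≤ 2. For the lower bound, the 3 vertices {3, 4, 6} are pairwise adjacent, and any tree decomposition puts a clique entirely inside one bag — forcing width ≥ 2. The upper and lower bounds meet at 2, so that is the treewidth.

2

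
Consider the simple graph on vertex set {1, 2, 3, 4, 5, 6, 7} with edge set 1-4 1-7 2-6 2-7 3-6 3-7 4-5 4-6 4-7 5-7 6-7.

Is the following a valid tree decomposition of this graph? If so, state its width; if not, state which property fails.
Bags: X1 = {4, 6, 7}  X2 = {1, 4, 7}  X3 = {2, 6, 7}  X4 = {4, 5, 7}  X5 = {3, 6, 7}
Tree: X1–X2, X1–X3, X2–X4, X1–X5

Vertex coverage: the bags together contain {1, 2, 3, 4, 5, 6, 7}, the full vertex set. Edge coverage: each edge of G has both endpoints in at least one bag. Running intersection: for every vertex, the bags containing it form a connected subtree. All three properties hold, so this is a valid tree decomposition of width max|bag| − 1 = 2, and hence tw(G) ≤ 2.

Yes; width 2.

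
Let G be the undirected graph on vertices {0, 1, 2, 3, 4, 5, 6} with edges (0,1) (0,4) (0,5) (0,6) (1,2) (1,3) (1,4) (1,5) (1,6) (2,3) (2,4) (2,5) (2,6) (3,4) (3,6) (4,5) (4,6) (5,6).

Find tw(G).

A width-4 tree decomposition is:
Bags: B1 = {1, 2, 4, 5, 6}  B2 = {0, 1, 4, 5, 6}  B3 = {1, 2, 3, 4, 6}
Tree: B1–B2, B1–B3
Every bag has size at most 5, so the width is 5 − 1 = 4 and tw(G) ≤ 4. On the other hand G contains the 5-clique {0, 1, 4, 5, 6}. A clique must lie in a single bag of any decomposition, so no decomposition can have width below 4. The upper and lower bounds meet at 4, so that is the treewidth.

4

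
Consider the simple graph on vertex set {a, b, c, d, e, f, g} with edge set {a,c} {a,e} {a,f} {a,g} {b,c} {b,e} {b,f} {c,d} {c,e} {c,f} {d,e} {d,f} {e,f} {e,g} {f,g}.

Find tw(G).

3

A width-3 tree decomposition is:
Bags: B1 = {a, e, f, g}  B2 = {a, c, e, f}  B3 = {b, c, e, f}  B4 = {c, d, e, f}
Tree: B1–B2, B2–B3, B2–B4
Every bag has size at most 4, so the width is 4 − 1 = 3 and tw(G) ≤ 3. On the other hand G contains the 4-clique {a, e, f, g}. A clique must lie in a single bag of any decomposition, so no decomposition can have width below 3. Hence tw(G) = 3 exactly.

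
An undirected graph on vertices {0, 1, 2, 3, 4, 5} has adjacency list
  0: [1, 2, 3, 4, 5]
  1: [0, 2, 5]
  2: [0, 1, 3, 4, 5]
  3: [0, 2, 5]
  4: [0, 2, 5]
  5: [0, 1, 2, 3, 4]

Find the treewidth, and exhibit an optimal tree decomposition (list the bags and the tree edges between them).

Treewidth 3.
One such decomposition:
Bags: B1 = {0, 2, 3, 5}  B2 = {0, 2, 4, 5}  B3 = {0, 1, 2, 5}
Tree: B1–B2, B2–B3

Each bag holds 4 vertices, so the decomposition has width 3, which upper-bounds the treewidth. Conversely, {0, 1, 2, 5} is a clique of size 4, and the vertices of any clique must share a bag in every tree decomposition; so some bag has ≥ 4 vertices and tw(G) ≥ 3. Therefore the treewidth is 3.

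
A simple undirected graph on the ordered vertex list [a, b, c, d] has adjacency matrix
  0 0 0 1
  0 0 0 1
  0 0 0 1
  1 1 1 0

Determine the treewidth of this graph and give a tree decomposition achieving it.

Every bag has size at most 2, so the width is 2 − 1 = 1 and tw(G) ≤ 1. Since G has at least one edge (e.g. d–c), it is not an edgeless graph, so tw(G) ≥ 1. The upper and lower bounds meet at 1, so that is the treewidth.

Treewidth 1.
One optimal decomposition is:
Bags: B1 = {c, d}  B2 = {b, d}  B3 = {a, d}
Tree: B1–B2, B2–B3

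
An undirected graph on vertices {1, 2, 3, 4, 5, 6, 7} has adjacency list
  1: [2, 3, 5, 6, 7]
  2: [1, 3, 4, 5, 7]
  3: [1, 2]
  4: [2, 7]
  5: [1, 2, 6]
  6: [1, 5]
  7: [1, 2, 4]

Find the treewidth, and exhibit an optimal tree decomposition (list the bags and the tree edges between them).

Treewidth 2.
Bags: B1 = {1, 2, 7}  B2 = {1, 2, 3}  B3 = {1, 2, 5}  B4 = {2, 4, 7}  B5 = {1, 5, 6}
Tree: B1–B2, B2–B3, B1–B4, B3–B5

Each bag holds 3 vertices, so the decomposition has width 2, which upper-bounds the treewidth. Conversely, {1, 2, 3} is a clique of size 3, and the vertices of any clique must share a bag in every tree decomposition; so some bag has ≥ 3 vertices and tw(G) ≥ 2. The upper and lower bounds meet at 2, so that is the treewidth.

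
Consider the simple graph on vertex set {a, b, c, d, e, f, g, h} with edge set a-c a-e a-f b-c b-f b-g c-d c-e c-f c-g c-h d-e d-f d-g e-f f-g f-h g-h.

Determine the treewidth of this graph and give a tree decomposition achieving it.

Treewidth 3.
Bags: B1 = {c, d, f, g}  B2 = {c, d, e, f}  B3 = {c, f, g, h}  B4 = {a, c, e, f}  B5 = {b, c, f, g}
Tree: B1–B2, B1–B3, B2–B4, B3–B5

Each bag holds 4 vertices, so the decomposition has width 3, which upper-bounds the treewidth. On the other hand G contains the 4-clique {c, d, f, g}. A clique must lie in a single bag of any decomposition, so no decomposition can have width below 3. The upper and lower bounds meet at 3, so that is the treewidth.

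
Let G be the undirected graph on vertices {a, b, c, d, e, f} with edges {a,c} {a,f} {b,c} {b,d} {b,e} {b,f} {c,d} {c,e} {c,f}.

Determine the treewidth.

A width-2 tree decomposition is:
Bags: B1 = {b, c, e}  B2 = {b, c, f}  B3 = {b, c, d}  B4 = {a, c, f}
Tree: B1–B2, B1–B3, B2–B4
Every bag has size at most 3, so the width is 3 − 1 = 2 and tw(G) ≤ 2. Conversely, {a, c, f} is a clique of size 3, and the vertices of any clique must share a bag in every tree decomposition; so some bag has ≥ 3 vertices and tw(G) ≥ 2. Therefore the treewidth is 2.

2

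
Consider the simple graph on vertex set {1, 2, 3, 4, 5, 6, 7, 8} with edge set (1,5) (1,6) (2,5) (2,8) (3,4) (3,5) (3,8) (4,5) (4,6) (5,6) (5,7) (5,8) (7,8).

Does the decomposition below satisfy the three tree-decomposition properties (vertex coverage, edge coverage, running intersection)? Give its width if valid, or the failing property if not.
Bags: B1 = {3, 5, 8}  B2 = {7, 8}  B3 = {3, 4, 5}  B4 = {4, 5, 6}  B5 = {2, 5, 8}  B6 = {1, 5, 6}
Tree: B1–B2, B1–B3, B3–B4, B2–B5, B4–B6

A tree decomposition must satisfy three properties: every vertex lies in some bag; for every edge, both endpoints lie together in some bag; and for every vertex, the bags containing it form a connected subtree. Here edge (5,7) lies in no bag, so the decomposition is invalid.

No — edge (5,7) lies in no bag.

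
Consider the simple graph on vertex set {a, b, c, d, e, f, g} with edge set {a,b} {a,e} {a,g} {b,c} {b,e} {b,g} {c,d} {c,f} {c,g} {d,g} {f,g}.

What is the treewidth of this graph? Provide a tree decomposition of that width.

Every bag has size at most 3, so the width is 3 − 1 = 2 and tw(G) ≤ 2. On the other hand G contains the 3-clique {c, d, g}. A clique must lie in a single bag of any decomposition, so no decomposition can have width below 2. The upper and lower bounds meet at 2, so that is the treewidth.

Treewidth 2.
One optimal decomposition is:
Bags: B1 = {a, b, g}  B2 = {b, c, g}  B3 = {a, b, e}  B4 = {c, f, g}  B5 = {c, d, g}
Tree: B1–B2, B1–B3, B2–B4, B4–B5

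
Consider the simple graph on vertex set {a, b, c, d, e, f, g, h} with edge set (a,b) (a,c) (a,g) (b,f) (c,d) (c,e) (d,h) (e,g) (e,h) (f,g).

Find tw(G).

A width-2 tree decomposition is:
Bags: B1 = {c, d, h}  B2 = {c, e, h}  B3 = {a, c, e}  B4 = {a, e, g}  B5 = {a, b, g}  B6 = {b, f, g}
Tree: B1–B2, B2–B3, B3–B4, B4–B5, B5–B6
Every bag has size at most 3, so the width is 3 − 1 = 2 and tw(G) ≤ 2. For the lower bound, G contains the cycle d–h–e–c–d, so G is not a forest; only forests have treewidth ≤ 1, hence tw(G) ≥ 2. The upper and lower bounds meet at 2, so that is the treewidth.

2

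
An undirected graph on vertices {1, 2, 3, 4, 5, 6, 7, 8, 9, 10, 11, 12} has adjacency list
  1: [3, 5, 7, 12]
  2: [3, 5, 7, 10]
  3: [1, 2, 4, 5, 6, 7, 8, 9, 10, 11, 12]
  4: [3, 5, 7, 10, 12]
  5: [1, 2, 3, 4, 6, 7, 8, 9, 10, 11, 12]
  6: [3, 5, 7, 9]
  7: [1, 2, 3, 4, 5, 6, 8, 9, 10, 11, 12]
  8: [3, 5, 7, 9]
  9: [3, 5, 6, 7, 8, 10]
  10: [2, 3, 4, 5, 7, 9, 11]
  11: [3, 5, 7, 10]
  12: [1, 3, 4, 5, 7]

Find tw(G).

4

A width-4 tree decomposition is:
Bags: B1 = {3, 5, 7, 9, 10}  B2 = {2, 3, 5, 7, 10}  B3 = {3, 4, 5, 7, 10}  B4 = {3, 4, 5, 7, 12}  B5 = {3, 5, 7, 10, 11}  B6 = {3, 5, 7, 8, 9}  B7 = {3, 5, 6, 7, 9}  B8 = {1, 3, 5, 7, 12}
Tree: B1–B2, B1–B3, B3–B4, B2–B5, B1–B6, B1–B7, B4–B8
Every bag has size at most 5, so the width is 5 − 1 = 4 and tw(G) ≤ 4. Conversely, {1, 3, 5, 7, 12} is a clique of size 5, and the vertices of any clique must share a bag in every tree decomposition; so some bag has ≥ 5 vertices and tw(G) ≥ 4. The upper and lower bounds meet at 4, so that is the treewidth.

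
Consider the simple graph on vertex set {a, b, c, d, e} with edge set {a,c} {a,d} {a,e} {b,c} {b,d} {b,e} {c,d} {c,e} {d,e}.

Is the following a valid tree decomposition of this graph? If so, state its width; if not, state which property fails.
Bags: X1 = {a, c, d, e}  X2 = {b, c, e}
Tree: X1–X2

A tree decomposition must satisfy three properties: every vertex lies in some bag; for every edge, both endpoints lie together in some bag; and for every vertex, the bags containing it form a connected subtree. Here edge (d,b) lies in no bag, so the decomposition is invalid.

No — edge (d,b) lies in no bag.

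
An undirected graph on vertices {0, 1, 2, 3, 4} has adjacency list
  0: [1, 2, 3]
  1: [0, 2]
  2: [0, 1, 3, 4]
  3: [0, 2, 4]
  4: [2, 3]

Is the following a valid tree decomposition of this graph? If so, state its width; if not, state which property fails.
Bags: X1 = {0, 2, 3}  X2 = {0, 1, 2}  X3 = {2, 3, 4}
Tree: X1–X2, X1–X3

Yes; width 2.

Every vertex of G appears in some bag (union = {0, 1, 2, 3, 4}); every edge is covered by a bag; and for each vertex v the set of bags containing v is connected in the bag tree. The decomposition is therefore valid. The largest bag has 3 vertices, so the width is 2.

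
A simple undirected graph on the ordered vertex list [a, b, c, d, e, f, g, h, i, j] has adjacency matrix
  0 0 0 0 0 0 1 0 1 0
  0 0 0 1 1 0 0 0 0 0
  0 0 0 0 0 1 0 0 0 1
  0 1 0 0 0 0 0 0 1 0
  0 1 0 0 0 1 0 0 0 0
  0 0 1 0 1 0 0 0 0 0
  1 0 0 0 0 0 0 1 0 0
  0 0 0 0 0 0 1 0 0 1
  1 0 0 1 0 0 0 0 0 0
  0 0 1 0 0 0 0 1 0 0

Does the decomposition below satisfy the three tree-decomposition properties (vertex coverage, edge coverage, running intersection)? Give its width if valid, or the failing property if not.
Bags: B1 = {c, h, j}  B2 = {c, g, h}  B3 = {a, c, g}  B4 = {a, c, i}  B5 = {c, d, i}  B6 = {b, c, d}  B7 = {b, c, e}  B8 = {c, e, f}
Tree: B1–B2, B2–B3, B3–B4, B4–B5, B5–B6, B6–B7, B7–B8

Checking the three conditions: (i) the bags cover all of {a, b, c, d, e, f, g, h, i, j}; (ii) for each edge, some bag contains both endpoints; (iii) the bags containing any fixed vertex form a subtree. All hold, so the decomposition is valid with width 3 − 1 = 2.

Yes; width 2.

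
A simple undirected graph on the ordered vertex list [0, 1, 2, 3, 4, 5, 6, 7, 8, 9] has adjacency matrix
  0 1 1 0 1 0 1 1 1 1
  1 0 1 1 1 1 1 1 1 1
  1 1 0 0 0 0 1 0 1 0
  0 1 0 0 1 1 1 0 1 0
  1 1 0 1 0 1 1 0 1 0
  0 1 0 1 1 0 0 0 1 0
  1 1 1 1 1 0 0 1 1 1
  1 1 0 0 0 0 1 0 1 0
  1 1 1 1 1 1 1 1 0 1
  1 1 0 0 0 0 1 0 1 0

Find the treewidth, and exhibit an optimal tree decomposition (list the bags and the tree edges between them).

Treewidth 4.
One such decomposition:
Bags: B1 = {0, 1, 4, 6, 8}  B2 = {0, 1, 2, 6, 8}  B3 = {0, 1, 6, 7, 8}  B4 = {0, 1, 6, 8, 9}  B5 = {1, 3, 4, 6, 8}  B6 = {1, 3, 4, 5, 8}
Tree: B1–B2, B1–B3, B1–B4, B1–B5, B5–B6

The largest bag has 5 vertices, giving width 4; this decomposition certifies tw(G) ≤ 4. Conversely, {1, 3, 4, 5, 8} is a clique of size 5, and the vertices of any clique must share a bag in every tree decomposition; so some bag has ≥ 5 vertices and tw(G) ≥ 4. The upper and lower bounds meet at 4, so that is the treewidth.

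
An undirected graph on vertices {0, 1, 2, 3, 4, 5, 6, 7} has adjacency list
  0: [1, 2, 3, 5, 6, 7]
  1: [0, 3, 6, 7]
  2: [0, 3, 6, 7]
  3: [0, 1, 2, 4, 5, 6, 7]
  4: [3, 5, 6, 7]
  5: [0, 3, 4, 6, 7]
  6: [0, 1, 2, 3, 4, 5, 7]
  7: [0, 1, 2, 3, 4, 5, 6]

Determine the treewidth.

A width-4 tree decomposition is:
Bags: B1 = {0, 2, 3, 6, 7}  B2 = {0, 1, 3, 6, 7}  B3 = {0, 3, 5, 6, 7}  B4 = {3, 4, 5, 6, 7}
Tree: B1–B2, B2–B3, B3–B4
Every bag has size at most 5, so the width is 5 − 1 = 4 and tw(G) ≤ 4. Conversely, {0, 1, 3, 6, 7} is a clique of size 5, and the vertices of any clique must share a bag in every tree decomposition; so some bag has ≥ 5 vertices and tw(G) ≥ 4. Therefore the treewidth is 4.

4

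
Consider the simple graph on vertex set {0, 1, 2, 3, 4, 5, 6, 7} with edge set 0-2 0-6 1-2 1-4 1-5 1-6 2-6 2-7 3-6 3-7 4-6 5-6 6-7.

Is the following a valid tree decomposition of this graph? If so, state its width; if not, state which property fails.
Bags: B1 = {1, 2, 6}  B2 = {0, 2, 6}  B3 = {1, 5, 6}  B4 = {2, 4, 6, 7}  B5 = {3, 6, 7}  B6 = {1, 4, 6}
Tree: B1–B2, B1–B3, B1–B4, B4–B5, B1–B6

A tree decomposition must satisfy three properties: every vertex lies in some bag; for every edge, both endpoints lie together in some bag; and for every vertex, the bags containing it form a connected subtree. Here bags containing vertex 4 are not connected in the tree, so the decomposition is invalid.

No — bags containing vertex 4 are not connected in the tree.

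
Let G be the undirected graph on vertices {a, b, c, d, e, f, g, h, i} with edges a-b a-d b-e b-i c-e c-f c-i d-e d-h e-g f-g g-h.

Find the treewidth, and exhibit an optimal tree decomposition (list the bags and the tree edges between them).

Treewidth 3.
One such decomposition:
Bags: B1 = {a, b, d, i}  B2 = {b, d, e, i}  B3 = {c, d, e, i}  B4 = {c, d, e, h}  B5 = {c, e, g, h}  B6 = {c, f, g, h}
Tree: B1–B2, B2–B3, B3–B4, B4–B5, B5–B6

The largest bag has 4 vertices, giving width 3; this decomposition certifies tw(G) ≤ 3. For the lower bound: the 4 vertex sets {a,b,i}, {d}, {e}, {c,f,g,h} are disjoint, each induces a connected subgraph, and every pair is joined by at least one edge of G. Contracting each set to a single vertex therefore yields K_{4} as a minor, and since treewidth is minor-monotone, tw(G) ≥ tw(K_{4}) = 3. Combining the bounds, tw(G) = 3.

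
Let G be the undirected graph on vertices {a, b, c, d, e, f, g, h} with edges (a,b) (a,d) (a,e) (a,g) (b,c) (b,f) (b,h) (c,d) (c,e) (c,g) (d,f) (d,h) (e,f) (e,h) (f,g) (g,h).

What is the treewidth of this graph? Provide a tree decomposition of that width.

Treewidth 4.
One optimal decomposition is:
Bags: B1 = {a, c, d, f, h}  B2 = {a, b, c, f, h}  B3 = {a, c, e, f, h}  B4 = {a, c, f, g, h}
Tree: B1–B2, B2–B3, B3–B4

Every bag has size at most 5, so the width is 5 − 1 = 4 and tw(G) ≤ 4. For the lower bound: the 5 vertex sets {c,d}, {b,f}, {e,h}, {a}, {g} are disjoint, each induces a connected subgraph, and every pair is joined by at least one edge of G. Contracting each set to a single vertex therefore yields K_{5} as a minor, and since treewidth is minor-monotone, tw(G) ≥ tw(K_{5}) = 4. Hence tw(G) = 4 exactly.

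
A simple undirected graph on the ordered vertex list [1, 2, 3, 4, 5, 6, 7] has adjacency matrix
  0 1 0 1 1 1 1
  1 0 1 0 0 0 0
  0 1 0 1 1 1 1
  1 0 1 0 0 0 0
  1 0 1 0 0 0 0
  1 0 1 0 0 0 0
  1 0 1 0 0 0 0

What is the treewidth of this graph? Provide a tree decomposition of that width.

Every bag has size at most 3, so the width is 3 − 1 = 2 and tw(G) ≤ 2. For the lower bound, G contains the cycle 1–4–3–5–1, so G is not a forest; only forests have treewidth ≤ 1, hence tw(G) ≥ 2. Combining the bounds, tw(G) = 2.

Treewidth 2.
One optimal decomposition is:
Bags: B1 = {1, 3, 4}  B2 = {1, 3, 5}  B3 = {1, 3, 7}  B4 = {1, 2, 3}  B5 = {1, 3, 6}
Tree: B1–B2, B2–B3, B3–B4, B4–B5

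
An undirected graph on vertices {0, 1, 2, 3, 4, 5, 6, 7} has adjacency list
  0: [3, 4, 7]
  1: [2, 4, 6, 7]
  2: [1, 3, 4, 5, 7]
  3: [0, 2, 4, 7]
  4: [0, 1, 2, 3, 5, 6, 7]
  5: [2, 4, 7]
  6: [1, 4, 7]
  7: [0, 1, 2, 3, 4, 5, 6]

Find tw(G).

3

A width-3 tree decomposition is:
Bags: B1 = {1, 4, 6, 7}  B2 = {1, 2, 4, 7}  B3 = {2, 3, 4, 7}  B4 = {0, 3, 4, 7}  B5 = {2, 4, 5, 7}
Tree: B1–B2, B2–B3, B3–B4, B3–B5
Every bag has size at most 4, so the width is 4 − 1 = 3 and tw(G) ≤ 3. For the lower bound, the 4 vertices {0, 3, 4, 7} are pairwise adjacent, and any tree decomposition puts a clique entirely inside one bag — forcing width ≥ 3. The upper and lower bounds meet at 3, so that is the treewidth.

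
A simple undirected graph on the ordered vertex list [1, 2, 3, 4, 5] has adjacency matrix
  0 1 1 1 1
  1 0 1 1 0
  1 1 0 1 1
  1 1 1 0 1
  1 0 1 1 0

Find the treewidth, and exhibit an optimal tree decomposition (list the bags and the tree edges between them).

The largest bag has 4 vertices, giving width 3; this decomposition certifies tw(G) ≤ 3. On the other hand G contains the 4-clique {1, 2, 3, 4}. A clique must lie in a single bag of any decomposition, so no decomposition can have width below 3. The upper and lower bounds meet at 3, so that is the treewidth.

Treewidth 3.
One optimal decomposition is:
Bags: B1 = {1, 2, 3, 4}  B2 = {1, 3, 4, 5}
Tree: B1–B2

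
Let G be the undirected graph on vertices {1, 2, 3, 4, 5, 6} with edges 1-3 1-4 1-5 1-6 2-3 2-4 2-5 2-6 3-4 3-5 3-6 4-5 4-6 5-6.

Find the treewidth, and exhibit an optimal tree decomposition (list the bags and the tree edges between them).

Every bag has size at most 5, so the width is 5 − 1 = 4 and tw(G) ≤ 4. Conversely, {1, 3, 4, 5, 6} is a clique of size 5, and the vertices of any clique must share a bag in every tree decomposition; so some bag has ≥ 5 vertices and tw(G) ≥ 4. The upper and lower bounds meet at 4, so that is the treewidth.

Treewidth 4.
Bags: B1 = {1, 3, 4, 5, 6}  B2 = {2, 3, 4, 5, 6}
Tree: B1–B2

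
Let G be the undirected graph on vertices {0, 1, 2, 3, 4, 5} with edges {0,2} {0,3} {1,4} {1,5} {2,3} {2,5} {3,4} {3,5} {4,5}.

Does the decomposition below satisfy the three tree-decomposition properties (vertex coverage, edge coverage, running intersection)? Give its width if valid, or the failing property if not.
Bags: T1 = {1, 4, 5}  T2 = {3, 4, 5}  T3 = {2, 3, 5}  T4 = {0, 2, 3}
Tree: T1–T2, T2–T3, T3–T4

Yes; width 2.

Vertex coverage: the bags together contain {0, 1, 2, 3, 4, 5}, the full vertex set. Edge coverage: each edge of G has both endpoints in at least one bag. Running intersection: for every vertex, the bags containing it form a connected subtree. All three properties hold, so this is a valid tree decomposition of width max|bag| − 1 = 2, and hence tw(G) ≤ 2.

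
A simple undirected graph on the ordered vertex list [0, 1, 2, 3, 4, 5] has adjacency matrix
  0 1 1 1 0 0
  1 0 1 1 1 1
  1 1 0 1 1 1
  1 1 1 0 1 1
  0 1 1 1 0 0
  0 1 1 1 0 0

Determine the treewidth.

3

A width-3 tree decomposition is:
Bags: B1 = {1, 2, 3, 4}  B2 = {0, 1, 2, 3}  B3 = {1, 2, 3, 5}
Tree: B1–B2, B1–B3
The largest bag has 4 vertices, giving width 3; this decomposition certifies tw(G) ≤ 3. For the lower bound, the 4 vertices {0, 1, 2, 3} are pairwise adjacent, and any tree decomposition puts a clique entirely inside one bag — forcing width ≥ 3. Therefore the treewidth is 3.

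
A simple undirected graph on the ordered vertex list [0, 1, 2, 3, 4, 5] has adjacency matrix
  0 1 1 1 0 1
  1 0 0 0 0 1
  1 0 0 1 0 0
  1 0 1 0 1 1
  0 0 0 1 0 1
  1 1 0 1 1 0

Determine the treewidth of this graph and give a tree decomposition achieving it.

Treewidth 2.
Bags: B1 = {0, 3, 5}  B2 = {3, 4, 5}  B3 = {0, 2, 3}  B4 = {0, 1, 5}
Tree: B1–B2, B1–B3, B1–B4

Each bag holds 3 vertices, so the decomposition has width 2, which upper-bounds the treewidth. On the other hand G contains the 3-clique {0, 1, 5}. A clique must lie in a single bag of any decomposition, so no decomposition can have width below 2. The upper and lower bounds meet at 2, so that is the treewidth.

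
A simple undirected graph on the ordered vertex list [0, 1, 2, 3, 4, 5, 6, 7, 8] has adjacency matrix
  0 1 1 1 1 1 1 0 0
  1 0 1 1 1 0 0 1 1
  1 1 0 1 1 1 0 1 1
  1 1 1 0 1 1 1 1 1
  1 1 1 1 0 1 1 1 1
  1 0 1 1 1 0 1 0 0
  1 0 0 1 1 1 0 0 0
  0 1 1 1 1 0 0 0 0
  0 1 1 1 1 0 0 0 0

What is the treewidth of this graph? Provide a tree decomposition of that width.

Treewidth 4.
One optimal decomposition is:
Bags: B1 = {0, 2, 3, 4, 5}  B2 = {0, 3, 4, 5, 6}  B3 = {0, 1, 2, 3, 4}  B4 = {1, 2, 3, 4, 8}  B5 = {1, 2, 3, 4, 7}
Tree: B1–B2, B1–B3, B3–B4, B4–B5

Each bag holds 5 vertices, so the decomposition has width 4, which upper-bounds the treewidth. Conversely, {0, 1, 2, 3, 4} is a clique of size 5, and the vertices of any clique must share a bag in every tree decomposition; so some bag has ≥ 5 vertices and tw(G) ≥ 4. Therefore the treewidth is 4.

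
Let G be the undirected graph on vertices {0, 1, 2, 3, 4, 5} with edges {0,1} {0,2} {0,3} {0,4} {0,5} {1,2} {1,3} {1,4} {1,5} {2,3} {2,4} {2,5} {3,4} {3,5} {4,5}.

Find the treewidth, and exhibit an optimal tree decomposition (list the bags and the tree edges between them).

With just one bag of size 6, the width is 6 − 1 = 5, so tw(G) ≤ 5. For the lower bound, the 6 vertices {0, 1, 2, 3, 4, 5} are pairwise adjacent, and any tree decomposition puts a clique entirely inside one bag — forcing width ≥ 5. The upper and lower bounds meet at 5, so that is the treewidth.

Treewidth 5.
Bags: B1 = {0, 1, 2, 3, 4, 5}
Tree: (single bag)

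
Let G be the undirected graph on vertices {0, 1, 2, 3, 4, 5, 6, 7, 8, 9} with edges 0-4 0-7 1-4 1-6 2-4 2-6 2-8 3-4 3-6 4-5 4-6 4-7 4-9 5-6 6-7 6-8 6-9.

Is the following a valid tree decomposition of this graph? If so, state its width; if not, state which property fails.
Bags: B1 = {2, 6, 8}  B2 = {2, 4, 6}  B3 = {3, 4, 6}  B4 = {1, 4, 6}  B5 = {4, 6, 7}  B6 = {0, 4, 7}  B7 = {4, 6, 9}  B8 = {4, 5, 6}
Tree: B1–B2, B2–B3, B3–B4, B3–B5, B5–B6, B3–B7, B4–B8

Yes; width 2.

Checking the three conditions: (i) the bags cover all of {0, 1, 2, 3, 4, 5, 6, 7, 8, 9}; (ii) for each edge, some bag contains both endpoints; (iii) the bags containing any fixed vertex form a subtree. All hold, so the decomposition is valid with width 3 − 1 = 2.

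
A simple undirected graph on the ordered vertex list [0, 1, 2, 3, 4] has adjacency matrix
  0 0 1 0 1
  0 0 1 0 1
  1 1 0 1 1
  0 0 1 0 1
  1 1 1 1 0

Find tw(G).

A width-2 tree decomposition is:
Bags: B1 = {1, 2, 4}  B2 = {2, 3, 4}  B3 = {0, 2, 4}
Tree: B1–B2, B1–B3
The largest bag has 3 vertices, giving width 2; this decomposition certifies tw(G) ≤ 2. On the other hand G contains the 3-clique {0, 2, 4}. A clique must lie in a single bag of any decomposition, so no decomposition can have width below 2. Therefore the treewidth is 2.

2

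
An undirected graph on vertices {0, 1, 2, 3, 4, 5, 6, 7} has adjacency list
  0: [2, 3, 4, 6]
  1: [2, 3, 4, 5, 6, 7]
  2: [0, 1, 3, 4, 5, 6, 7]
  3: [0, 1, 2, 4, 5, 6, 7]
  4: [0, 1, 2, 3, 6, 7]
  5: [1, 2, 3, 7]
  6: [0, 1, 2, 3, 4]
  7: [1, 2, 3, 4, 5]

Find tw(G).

A width-4 tree decomposition is:
Bags: B1 = {1, 2, 3, 4, 7}  B2 = {1, 2, 3, 4, 6}  B3 = {1, 2, 3, 5, 7}  B4 = {0, 2, 3, 4, 6}
Tree: B1–B2, B1–B3, B2–B4
The largest bag has 5 vertices, giving width 4; this decomposition certifies tw(G) ≤ 4. Conversely, {0, 2, 3, 4, 6} is a clique of size 5, and the vertices of any clique must share a bag in every tree decomposition; so some bag has ≥ 5 vertices and tw(G) ≥ 4. Combining the bounds, tw(G) = 4.

4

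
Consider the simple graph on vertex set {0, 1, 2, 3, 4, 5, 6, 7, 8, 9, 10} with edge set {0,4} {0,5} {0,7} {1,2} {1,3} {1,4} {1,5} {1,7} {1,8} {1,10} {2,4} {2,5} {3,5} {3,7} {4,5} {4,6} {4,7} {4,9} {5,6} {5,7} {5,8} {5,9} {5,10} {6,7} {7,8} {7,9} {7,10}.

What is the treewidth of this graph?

3

A width-3 tree decomposition is:
Bags: B1 = {1, 4, 5, 7}  B2 = {4, 5, 6, 7}  B3 = {1, 2, 4, 5}  B4 = {1, 5, 7, 8}  B5 = {1, 5, 7, 10}  B6 = {4, 5, 7, 9}  B7 = {1, 3, 5, 7}  B8 = {0, 4, 5, 7}
Tree: B1–B2, B1–B3, B1–B4, B1–B5, B1–B6, B4–B7, B2–B8
Every bag has size at most 4, so the width is 4 − 1 = 3 and tw(G) ≤ 3. On the other hand G contains the 4-clique {1, 2, 4, 5}. A clique must lie in a single bag of any decomposition, so no decomposition can have width below 3. Therefore the treewidth is 3.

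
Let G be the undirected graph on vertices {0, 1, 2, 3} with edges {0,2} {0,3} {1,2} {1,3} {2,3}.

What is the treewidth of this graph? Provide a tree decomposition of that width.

Treewidth 2.
One optimal decomposition is:
Bags: B1 = {1, 2, 3}  B2 = {0, 2, 3}
Tree: B1–B2

Every bag has size at most 3, so the width is 3 − 1 = 2 and tw(G) ≤ 2. Conversely, {0, 2, 3} is a clique of size 3, and the vertices of any clique must share a bag in every tree decomposition; so some bag has ≥ 3 vertices and tw(G) ≥ 2. Therefore the treewidth is 2.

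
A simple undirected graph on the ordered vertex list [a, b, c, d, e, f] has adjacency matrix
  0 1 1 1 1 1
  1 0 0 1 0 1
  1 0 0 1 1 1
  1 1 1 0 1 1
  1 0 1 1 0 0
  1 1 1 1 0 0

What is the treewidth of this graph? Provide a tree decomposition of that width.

Each bag holds 4 vertices, so the decomposition has width 3, which upper-bounds the treewidth. On the other hand G contains the 4-clique {a, c, d, e}. A clique must lie in a single bag of any decomposition, so no decomposition can have width below 3. The upper and lower bounds meet at 3, so that is the treewidth.

Treewidth 3.
Bags: B1 = {a, c, d, f}  B2 = {a, b, d, f}  B3 = {a, c, d, e}
Tree: B1–B2, B1–B3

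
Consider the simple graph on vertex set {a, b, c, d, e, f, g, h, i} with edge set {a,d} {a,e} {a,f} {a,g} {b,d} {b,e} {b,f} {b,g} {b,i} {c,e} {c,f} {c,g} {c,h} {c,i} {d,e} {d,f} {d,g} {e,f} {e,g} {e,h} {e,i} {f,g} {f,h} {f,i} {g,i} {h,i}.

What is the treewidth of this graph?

A width-4 tree decomposition is:
Bags: B1 = {b, e, f, g, i}  B2 = {b, d, e, f, g}  B3 = {c, e, f, g, i}  B4 = {a, d, e, f, g}  B5 = {c, e, f, h, i}
Tree: B1–B2, B1–B3, B2–B4, B3–B5
Each bag holds 5 vertices, so the decomposition has width 4, which upper-bounds the treewidth. Conversely, {a, d, e, f, g} is a clique of size 5, and the vertices of any clique must share a bag in every tree decomposition; so some bag has ≥ 5 vertices and tw(G) ≥ 4. Hence tw(G) = 4 exactly.

4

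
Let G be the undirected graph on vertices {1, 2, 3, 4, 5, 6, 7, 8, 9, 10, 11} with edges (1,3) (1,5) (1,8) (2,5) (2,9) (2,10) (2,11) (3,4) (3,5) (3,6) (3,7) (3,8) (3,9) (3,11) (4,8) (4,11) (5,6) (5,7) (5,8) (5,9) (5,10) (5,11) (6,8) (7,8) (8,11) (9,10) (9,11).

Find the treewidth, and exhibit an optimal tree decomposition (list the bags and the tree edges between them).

The largest bag has 4 vertices, giving width 3; this decomposition certifies tw(G) ≤ 3. For the lower bound, the 4 vertices {3, 4, 8, 11} are pairwise adjacent, and any tree decomposition puts a clique entirely inside one bag — forcing width ≥ 3. Hence tw(G) = 3 exactly.

Treewidth 3.
One optimal decomposition is:
Bags: B1 = {3, 5, 8, 11}  B2 = {3, 4, 8, 11}  B3 = {3, 5, 9, 11}  B4 = {2, 5, 9, 11}  B5 = {1, 3, 5, 8}  B6 = {3, 5, 6, 8}  B7 = {2, 5, 9, 10}  B8 = {3, 5, 7, 8}
Tree: B1–B2, B1–B3, B3–B4, B1–B5, B1–B6, B4–B7, B5–B8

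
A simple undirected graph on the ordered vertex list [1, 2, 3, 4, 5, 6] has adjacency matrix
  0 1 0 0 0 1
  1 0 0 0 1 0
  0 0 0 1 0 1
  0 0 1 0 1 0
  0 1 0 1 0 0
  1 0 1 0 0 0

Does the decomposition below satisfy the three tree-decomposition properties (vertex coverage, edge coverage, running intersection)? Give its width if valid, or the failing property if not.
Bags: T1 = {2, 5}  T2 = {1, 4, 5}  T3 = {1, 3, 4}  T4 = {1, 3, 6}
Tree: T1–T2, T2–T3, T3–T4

No — edge (1,2) lies in no bag.

A tree decomposition must satisfy three properties: every vertex lies in some bag; for every edge, both endpoints lie together in some bag; and for every vertex, the bags containing it form a connected subtree. Here edge (1,2) lies in no bag, so the decomposition is invalid.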